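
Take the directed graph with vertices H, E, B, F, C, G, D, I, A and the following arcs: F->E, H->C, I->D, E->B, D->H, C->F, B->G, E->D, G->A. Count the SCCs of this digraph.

{C, D, E, F, H} are all mutually reachable — one SCC of size 5.
{B} is an SCC by itself.
{I} is an SCC by itself.
{A} is an SCC by itself.
{G} is an SCC by itself.
That gives 5 strongly connected components.

5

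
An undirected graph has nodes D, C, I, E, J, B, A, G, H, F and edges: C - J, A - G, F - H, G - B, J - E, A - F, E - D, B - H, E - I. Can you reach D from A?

The component containing A is {A, B, F, G, H}, and D is not in it.

No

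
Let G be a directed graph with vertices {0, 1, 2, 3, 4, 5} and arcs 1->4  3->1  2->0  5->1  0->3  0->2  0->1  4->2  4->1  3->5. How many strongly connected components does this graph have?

{0, 1, 2, 3, 4, 5} are all mutually reachable — one SCC of size 6.
That gives 1 strongly connected component.

1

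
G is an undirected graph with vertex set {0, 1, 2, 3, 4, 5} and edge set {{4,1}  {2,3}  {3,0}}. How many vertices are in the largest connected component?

5 is isolated — a component by itself.
Starting from 1 we can reach 1, 4. That is one component of size 2.
Starting from 0 we can reach 0, 2, 3. That is one component of size 3.
The largest has 3 vertices.

3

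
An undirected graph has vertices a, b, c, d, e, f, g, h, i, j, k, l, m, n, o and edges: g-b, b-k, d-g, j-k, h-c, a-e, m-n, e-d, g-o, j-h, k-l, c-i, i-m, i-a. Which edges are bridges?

g-o, i-m, k-l, m-n

The edges on the cycle j-h-c-i-a-e-d-g-b-k-j are not bridges since each lies on that cycle.
But removing o-g disconnects o from g; removing k-l disconnects k from l; removing m-i disconnects m from i; removing m-n disconnects m from n — these are bridges.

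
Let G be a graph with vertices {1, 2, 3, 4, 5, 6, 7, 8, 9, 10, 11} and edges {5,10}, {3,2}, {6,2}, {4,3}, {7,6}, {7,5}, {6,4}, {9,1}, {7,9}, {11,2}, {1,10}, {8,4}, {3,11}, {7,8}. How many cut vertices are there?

Removing 7 increases the component count from 1 to 2, so 7 is a cut vertex.
By contrast removing 3 leaves 1 component; it is not a cut vertex. No other vertex is a cut vertex either.

1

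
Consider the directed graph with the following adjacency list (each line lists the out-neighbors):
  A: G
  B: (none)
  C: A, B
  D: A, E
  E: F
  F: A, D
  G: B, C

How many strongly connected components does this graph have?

3

{D, E, F} are all mutually reachable — one SCC of size 3.
{A, C, G} are all mutually reachable — one SCC of size 3.
{B} is an SCC by itself.
That gives 3 strongly connected components.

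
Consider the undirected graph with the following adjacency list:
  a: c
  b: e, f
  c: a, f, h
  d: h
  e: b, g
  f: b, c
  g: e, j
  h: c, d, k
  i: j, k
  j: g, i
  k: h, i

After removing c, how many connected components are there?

With c gone, the remaining components are: {a}; {b, d, e, f, g, h, i, j, k}.
That is 2 components.

2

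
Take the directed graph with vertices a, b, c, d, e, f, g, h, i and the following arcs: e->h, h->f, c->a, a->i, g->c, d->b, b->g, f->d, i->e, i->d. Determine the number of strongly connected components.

{a, b, c, d, e, f, g, h, i} are all mutually reachable — one SCC of size 9.
That gives 1 strongly connected component.

1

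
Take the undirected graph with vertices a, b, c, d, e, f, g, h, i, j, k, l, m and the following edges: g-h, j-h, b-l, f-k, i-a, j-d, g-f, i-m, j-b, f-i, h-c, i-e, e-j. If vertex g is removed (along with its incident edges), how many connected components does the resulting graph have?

With g gone, the remaining components are: {a, b, c, d, e, f, h, i, j, k, l, m}.
That is 1 component.

1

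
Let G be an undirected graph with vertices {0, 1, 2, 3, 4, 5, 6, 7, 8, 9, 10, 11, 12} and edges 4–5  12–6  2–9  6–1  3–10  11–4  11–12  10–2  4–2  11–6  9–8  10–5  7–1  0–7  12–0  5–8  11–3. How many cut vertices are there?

Removing 11 increases the component count from 1 to 2, so 11 is a cut vertex.
By contrast removing 2 leaves 1 component; it is not a cut vertex. No other vertex is a cut vertex either.

1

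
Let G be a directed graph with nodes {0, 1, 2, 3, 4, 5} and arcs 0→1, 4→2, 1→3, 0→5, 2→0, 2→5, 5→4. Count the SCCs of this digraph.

{0, 2, 4, 5} are all mutually reachable — one SCC of size 4.
{3} is an SCC by itself.
{1} is an SCC by itself.
That gives 3 strongly connected components.

3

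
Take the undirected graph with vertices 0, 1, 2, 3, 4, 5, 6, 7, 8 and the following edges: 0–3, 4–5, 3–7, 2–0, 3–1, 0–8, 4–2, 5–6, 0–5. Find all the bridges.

The edges on the cycle 4-2-0-5-4 are not bridges since each lies on that cycle.
But removing 5–6 disconnects 5 from 6; removing 0–3 disconnects 0 from 3; removing 0–8 disconnects 0 from 8; removing 1–3 disconnects 1 from 3 — these are bridges.
In total 5 edges are bridges.

0-3, 0-8, 1-3, 3-7, 5-6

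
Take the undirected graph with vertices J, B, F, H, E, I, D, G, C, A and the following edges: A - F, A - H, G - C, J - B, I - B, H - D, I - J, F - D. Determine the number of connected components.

4

E is isolated — a component by itself.
Starting from C we can reach C, G. That is one component of size 2.
Starting from B we can reach B, I, J. That is one component of size 3.
Starting from A we can reach A, D, F, H. That is one component of size 4.
Total: 4 components.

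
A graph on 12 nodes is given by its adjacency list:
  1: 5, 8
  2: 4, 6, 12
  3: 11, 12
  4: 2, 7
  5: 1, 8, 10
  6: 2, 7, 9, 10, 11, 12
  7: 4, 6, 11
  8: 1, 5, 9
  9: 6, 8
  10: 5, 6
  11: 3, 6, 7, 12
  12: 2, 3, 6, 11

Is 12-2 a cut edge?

No

After removing 12-2, the path 12-6-2 still connects them, so the edge is not a bridge.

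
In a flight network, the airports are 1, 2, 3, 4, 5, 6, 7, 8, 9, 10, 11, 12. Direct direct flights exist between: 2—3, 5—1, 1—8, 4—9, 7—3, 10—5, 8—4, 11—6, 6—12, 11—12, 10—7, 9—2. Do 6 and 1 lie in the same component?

No

The component containing 6 is {6, 11, 12}, and 1 is not in it.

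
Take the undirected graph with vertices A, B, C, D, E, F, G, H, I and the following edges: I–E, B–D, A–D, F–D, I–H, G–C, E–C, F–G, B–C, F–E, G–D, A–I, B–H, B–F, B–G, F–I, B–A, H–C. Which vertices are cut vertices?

Removing G, for instance, still leaves 1 component. No single vertex removal increases the component count — the graph has no articulation points.

none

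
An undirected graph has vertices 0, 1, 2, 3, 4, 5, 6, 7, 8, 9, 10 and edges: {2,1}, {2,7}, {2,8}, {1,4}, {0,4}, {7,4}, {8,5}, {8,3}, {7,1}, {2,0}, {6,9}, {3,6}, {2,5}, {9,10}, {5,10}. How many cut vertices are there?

Removing 2 increases the component count from 1 to 2, so 2 is a cut vertex.
By contrast removing 3 leaves 1 component; it is not a cut vertex. No other vertex is a cut vertex either.

1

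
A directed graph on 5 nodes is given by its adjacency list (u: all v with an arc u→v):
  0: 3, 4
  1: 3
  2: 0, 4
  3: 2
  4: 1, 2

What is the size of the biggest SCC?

{0, 1, 2, 3, 4} are all mutually reachable — one SCC of size 5.
The largest has 5 vertices.

5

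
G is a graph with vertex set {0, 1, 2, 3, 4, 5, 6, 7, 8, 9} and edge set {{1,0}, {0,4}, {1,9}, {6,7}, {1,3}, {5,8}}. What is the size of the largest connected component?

5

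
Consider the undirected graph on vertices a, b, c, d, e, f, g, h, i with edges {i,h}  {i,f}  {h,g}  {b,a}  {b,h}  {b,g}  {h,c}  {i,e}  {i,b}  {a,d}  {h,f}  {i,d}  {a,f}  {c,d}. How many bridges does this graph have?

1

The edges on the cycle i-b-a-f-i are not bridges since each lies on that cycle.
But removing i-e disconnects i from e — this is a bridge.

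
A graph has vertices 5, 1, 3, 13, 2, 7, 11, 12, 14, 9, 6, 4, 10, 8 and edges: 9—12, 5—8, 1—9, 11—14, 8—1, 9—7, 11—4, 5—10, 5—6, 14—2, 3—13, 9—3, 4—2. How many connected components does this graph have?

2

Starting from 2 we can reach 2, 4, 11, 14. That is one component of size 4.
Starting from 1 we can reach 1, 3, 5, 6, 7, 8, 9, 10, 12, 13. That is one component of size 10.
Total: 2 components.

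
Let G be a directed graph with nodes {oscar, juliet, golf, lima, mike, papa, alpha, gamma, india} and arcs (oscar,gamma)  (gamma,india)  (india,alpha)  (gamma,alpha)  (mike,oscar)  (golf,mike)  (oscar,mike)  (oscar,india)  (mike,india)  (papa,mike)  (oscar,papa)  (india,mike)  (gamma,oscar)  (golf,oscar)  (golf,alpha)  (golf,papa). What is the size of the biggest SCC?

5

{mike, papa, gamma, india, oscar} are all mutually reachable — one SCC of size 5.
{juliet} is an SCC by itself.
{lima} is an SCC by itself.
{golf} is an SCC by itself.
{alpha} is an SCC by itself.
The largest has 5 vertices.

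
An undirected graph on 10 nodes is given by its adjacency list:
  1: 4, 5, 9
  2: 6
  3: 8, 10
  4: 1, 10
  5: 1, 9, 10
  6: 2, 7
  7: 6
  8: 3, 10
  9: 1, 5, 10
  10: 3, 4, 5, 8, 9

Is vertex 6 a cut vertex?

Yes

Deleting 6 raises the number of components from 2 to 3, so 6 is a cut vertex.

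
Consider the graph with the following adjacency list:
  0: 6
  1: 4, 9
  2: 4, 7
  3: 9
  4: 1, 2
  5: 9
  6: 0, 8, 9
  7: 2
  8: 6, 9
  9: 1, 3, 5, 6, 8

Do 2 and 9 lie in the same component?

Yes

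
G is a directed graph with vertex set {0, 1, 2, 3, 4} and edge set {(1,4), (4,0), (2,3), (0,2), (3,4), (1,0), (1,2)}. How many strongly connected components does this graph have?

2

{0, 2, 3, 4} are all mutually reachable — one SCC of size 4.
{1} is an SCC by itself.
That gives 2 strongly connected components.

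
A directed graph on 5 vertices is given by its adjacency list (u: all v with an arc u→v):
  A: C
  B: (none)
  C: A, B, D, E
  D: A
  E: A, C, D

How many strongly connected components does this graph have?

2

{A, C, D, E} are all mutually reachable — one SCC of size 4.
{B} is an SCC by itself.
That gives 2 strongly connected components.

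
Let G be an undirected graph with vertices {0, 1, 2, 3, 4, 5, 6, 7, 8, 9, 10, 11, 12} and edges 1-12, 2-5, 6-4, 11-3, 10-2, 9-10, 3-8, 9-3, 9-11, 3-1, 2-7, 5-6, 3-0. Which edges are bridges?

0-3, 1-12, 1-3, 10-2, 10-9, 2-5, 2-7, 3-8, 4-6, 5-6

The edges on the cycle 9-11-3-9 are not bridges since each lies on that cycle.
But removing 10-2 disconnects 10 from 2; removing 0-3 disconnects 0 from 3; removing 2-5 disconnects 2 from 5; removing 3-8 disconnects 3 from 8 — these are bridges.
In total 10 edges are bridges.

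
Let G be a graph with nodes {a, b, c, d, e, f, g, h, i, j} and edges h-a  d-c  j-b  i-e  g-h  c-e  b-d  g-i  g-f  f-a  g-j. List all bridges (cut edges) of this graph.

none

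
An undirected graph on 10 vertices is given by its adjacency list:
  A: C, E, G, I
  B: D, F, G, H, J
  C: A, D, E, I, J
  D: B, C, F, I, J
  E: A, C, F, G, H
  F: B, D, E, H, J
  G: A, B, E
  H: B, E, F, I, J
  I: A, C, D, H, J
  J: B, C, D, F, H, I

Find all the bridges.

The edges on the cycle E-F-H-E are not bridges since each lies on that cycle.
Every edge lies on some cycle, so there are no bridges.

none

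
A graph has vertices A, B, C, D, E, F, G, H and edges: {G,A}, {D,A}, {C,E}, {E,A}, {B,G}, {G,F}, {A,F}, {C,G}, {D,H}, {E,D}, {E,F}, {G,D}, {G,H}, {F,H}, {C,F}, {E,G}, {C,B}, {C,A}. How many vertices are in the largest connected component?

Starting from A we can reach A, B, C, D, E, F, G, H. That is one component of size 8.
The largest has 8 vertices.

8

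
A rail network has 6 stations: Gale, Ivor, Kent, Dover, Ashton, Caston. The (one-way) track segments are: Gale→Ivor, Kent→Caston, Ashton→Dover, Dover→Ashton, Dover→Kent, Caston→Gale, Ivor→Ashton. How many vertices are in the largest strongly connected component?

{Gale, Ivor, Kent, Dover, Ashton, Caston} are all mutually reachable — one SCC of size 6.
The largest has 6 vertices.

6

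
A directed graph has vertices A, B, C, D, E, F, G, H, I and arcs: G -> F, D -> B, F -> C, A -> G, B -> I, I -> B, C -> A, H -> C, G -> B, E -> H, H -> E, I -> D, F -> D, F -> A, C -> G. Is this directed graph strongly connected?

No

There is no directed path from B to H, so the graph is not strongly connected.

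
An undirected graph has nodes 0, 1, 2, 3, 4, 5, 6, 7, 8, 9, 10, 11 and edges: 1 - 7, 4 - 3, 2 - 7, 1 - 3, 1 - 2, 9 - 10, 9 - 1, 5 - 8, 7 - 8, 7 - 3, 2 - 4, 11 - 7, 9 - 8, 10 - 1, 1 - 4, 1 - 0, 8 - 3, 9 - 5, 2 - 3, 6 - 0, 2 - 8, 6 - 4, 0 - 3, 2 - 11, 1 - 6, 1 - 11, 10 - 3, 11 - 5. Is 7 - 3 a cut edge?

No

After removing 7 - 3, the path 7-1-3 still connects them, so the edge is not a bridge.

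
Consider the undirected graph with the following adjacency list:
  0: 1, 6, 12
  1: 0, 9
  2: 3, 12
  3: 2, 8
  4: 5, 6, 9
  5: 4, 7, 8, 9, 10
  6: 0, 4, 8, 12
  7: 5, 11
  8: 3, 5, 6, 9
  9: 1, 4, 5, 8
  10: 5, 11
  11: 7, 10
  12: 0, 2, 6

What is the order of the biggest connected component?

Starting from 0 we can reach 0, 1, 2, 3, 4, 5, 6, 7, 8, 9, 10, 11, 12. That is one component of size 13.
The largest has 13 vertices.

13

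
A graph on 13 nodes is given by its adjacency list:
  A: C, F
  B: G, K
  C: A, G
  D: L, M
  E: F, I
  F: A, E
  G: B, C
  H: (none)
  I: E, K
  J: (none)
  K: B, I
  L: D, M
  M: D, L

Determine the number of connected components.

J is isolated — a component by itself.
H is isolated — a component by itself.
Starting from D we can reach D, L, M. That is one component of size 3.
Starting from A we can reach A, B, C, E, F, G, I, K. That is one component of size 8.
Total: 4 components.

4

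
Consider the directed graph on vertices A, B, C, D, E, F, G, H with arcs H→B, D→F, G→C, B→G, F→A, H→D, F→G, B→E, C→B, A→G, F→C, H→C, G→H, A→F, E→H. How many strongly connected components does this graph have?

1

{A, B, C, D, E, F, G, H} are all mutually reachable — one SCC of size 8.
That gives 1 strongly connected component.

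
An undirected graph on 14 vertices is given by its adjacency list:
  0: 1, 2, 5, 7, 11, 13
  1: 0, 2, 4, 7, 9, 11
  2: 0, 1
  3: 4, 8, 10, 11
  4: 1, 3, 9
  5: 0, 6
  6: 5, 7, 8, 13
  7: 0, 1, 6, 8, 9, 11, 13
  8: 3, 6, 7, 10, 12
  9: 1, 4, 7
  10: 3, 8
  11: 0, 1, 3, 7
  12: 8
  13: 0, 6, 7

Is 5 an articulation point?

Deleting 5 leaves 1 component (was 1) (its neighbors 0, 6 remain connected to each other), so 5 is not a cut vertex.

No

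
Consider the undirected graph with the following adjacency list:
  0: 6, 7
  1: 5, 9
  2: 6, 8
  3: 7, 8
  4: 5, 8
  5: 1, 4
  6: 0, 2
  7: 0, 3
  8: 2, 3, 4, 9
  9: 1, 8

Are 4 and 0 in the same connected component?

Yes

From 4 we can reach 0, 1, 2, 3, 4, 5, 6, 7, 8, 9, which includes 0.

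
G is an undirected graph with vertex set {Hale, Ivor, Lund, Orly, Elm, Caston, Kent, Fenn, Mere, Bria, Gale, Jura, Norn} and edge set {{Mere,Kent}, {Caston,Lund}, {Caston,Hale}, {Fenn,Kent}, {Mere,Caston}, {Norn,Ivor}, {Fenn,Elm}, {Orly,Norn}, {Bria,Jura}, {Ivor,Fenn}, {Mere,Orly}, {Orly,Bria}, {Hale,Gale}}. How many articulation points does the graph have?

6

Removing Bria increases the component count from 1 to 2, so Bria is a cut vertex.
Removing Fenn increases the component count from 1 to 2, so Fenn is a cut vertex.
Removing Hale increases the component count from 1 to 2, so Hale is a cut vertex.
Likewise Mere, Orly, Caston are cut vertices.
By contrast removing Elm leaves 1 component; it is not a cut vertex. No other vertex is a cut vertex either.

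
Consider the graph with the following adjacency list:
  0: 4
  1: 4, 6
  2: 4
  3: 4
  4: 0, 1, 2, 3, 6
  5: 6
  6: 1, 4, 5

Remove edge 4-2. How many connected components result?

Before removal there is 1 component.
4-2 is a bridge — removing it separates 4's side from 2's side.
After removal: 2 components.

2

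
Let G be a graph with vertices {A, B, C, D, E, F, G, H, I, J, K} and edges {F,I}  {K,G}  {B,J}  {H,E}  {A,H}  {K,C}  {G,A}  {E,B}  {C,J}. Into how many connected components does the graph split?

D is isolated — a component by itself.
Starting from F we can reach F, I. That is one component of size 2.
Starting from A we can reach A, B, C, E, G, H, J, K. That is one component of size 8.
Total: 3 components.

3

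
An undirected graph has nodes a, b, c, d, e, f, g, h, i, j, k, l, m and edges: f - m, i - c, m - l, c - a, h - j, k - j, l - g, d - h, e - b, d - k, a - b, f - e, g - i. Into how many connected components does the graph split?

2

Starting from d we can reach d, h, j, k. That is one component of size 4.
Starting from a we can reach a, b, c, e, f, g, i, l, m. That is one component of size 9.
Total: 2 components.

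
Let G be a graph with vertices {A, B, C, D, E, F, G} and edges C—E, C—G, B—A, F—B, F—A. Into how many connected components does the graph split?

D is isolated — a component by itself.
Starting from C we can reach C, E, G. That is one component of size 3.
Starting from A we can reach A, B, F. That is one component of size 3.
Total: 3 components.

3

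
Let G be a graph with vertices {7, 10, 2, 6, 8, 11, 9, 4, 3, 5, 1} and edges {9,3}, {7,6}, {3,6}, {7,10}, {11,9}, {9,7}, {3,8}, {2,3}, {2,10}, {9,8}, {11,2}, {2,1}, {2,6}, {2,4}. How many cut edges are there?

2

The edges on the cycle 11-9-7-6-2-11 are not bridges since each lies on that cycle.
But removing 2—1 disconnects 2 from 1; removing 2—4 disconnects 2 from 4 — these are bridges.
That makes 2 bridges.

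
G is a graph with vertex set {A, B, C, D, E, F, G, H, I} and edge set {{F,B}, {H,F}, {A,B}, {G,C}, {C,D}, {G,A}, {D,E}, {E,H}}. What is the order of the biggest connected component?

8

I is isolated — a component by itself.
Starting from A we can reach A, B, C, D, E, F, G, H. That is one component of size 8.
The largest has 8 vertices.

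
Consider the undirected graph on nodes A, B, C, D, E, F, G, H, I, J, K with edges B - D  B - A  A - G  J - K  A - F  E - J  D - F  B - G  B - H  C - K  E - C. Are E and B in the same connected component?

The component containing E is {C, E, J, K}, and B is not in it.

No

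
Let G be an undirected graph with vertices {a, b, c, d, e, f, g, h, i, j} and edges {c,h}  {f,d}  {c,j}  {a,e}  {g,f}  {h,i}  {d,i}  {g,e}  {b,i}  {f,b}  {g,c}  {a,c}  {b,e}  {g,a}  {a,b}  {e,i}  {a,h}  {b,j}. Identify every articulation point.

Removing b, for instance, still leaves 1 component. No single vertex removal increases the component count — the graph has no articulation points.

none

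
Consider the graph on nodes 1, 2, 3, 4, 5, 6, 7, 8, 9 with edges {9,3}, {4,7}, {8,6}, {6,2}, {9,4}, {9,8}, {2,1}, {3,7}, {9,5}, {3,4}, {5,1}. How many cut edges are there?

The edges on the cycle 9-3-7-4-9 are not bridges since each lies on that cycle.
Every edge lies on some cycle, so there are no bridges.

0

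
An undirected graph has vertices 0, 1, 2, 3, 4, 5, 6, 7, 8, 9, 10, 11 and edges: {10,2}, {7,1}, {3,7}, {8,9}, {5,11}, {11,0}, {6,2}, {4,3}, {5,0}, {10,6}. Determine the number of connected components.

4

Starting from 8 we can reach 8, 9. That is one component of size 2.
Starting from 0 we can reach 0, 5, 11. That is one component of size 3.
Starting from 2 we can reach 2, 6, 10. That is one component of size 3.
Starting from 1 we can reach 1, 3, 4, 7. That is one component of size 4.
Total: 4 components.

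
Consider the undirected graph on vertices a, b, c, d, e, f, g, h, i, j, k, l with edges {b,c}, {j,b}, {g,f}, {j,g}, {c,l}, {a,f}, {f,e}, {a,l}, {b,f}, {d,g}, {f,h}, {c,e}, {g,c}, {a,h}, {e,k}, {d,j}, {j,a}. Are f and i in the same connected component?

The component containing f is {a, b, c, d, e, f, g, h, j, k, l}, and i is not in it.

No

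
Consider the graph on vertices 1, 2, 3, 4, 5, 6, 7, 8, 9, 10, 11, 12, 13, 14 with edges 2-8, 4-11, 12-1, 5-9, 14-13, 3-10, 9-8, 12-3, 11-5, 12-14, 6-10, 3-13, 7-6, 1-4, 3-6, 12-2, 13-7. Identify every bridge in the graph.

The edges on the cycle 12-14-13-7-6-10-3-12 are not bridges since each lies on that cycle.
Every edge lies on some cycle, so there are no bridges.

none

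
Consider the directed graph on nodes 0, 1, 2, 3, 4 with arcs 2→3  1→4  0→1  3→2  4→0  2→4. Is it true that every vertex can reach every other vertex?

There is no directed path from 4 to 3, so the graph is not strongly connected.

No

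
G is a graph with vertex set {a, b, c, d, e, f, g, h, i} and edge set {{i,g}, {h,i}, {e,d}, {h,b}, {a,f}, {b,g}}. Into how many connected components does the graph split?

c is isolated — a component by itself.
Starting from a we can reach a, f. That is one component of size 2.
Starting from d we can reach d, e. That is one component of size 2.
Starting from b we can reach b, g, h, i. That is one component of size 4.
Total: 4 components.

4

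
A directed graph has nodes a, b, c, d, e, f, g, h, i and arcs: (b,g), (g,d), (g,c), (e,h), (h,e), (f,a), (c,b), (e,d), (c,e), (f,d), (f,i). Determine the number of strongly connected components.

{b, c, g} are all mutually reachable — one SCC of size 3.
{e, h} are all mutually reachable — one SCC of size 2.
{i} is an SCC by itself.
{d} is an SCC by itself.
{f} is an SCC by itself.
(and 1 more singleton SCC)
That gives 6 strongly connected components.

6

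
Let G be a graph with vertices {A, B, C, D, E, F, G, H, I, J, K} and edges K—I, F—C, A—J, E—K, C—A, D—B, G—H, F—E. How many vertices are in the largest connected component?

Starting from B we can reach B, D. That is one component of size 2.
Starting from G we can reach G, H. That is one component of size 2.
Starting from A we can reach A, C, E, F, I, J, K. That is one component of size 7.
The largest has 7 vertices.

7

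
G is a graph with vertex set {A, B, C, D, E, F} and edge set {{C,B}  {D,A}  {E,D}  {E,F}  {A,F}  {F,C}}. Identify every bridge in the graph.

B-C, C-F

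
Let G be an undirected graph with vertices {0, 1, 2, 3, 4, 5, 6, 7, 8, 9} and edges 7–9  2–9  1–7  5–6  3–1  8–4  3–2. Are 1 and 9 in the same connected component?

Yes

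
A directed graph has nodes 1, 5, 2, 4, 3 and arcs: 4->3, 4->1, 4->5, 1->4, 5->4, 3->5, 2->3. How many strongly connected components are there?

{1, 3, 4, 5} are all mutually reachable — one SCC of size 4.
{2} is an SCC by itself.
That gives 2 strongly connected components.

2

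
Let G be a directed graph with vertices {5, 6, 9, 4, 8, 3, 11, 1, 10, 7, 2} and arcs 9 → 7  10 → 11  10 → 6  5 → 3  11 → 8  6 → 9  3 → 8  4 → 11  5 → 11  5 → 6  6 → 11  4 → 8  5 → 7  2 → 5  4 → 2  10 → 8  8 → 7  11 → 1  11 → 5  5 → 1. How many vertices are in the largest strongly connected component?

3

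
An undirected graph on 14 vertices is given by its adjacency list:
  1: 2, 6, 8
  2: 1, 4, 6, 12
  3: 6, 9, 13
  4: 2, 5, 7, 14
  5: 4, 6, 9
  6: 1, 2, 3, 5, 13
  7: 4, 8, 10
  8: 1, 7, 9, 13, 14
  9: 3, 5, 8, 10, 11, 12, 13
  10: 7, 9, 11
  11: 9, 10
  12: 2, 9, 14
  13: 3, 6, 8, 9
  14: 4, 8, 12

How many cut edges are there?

0

The edges on the cycle 1-6-2-1 are not bridges since each lies on that cycle.
Every edge lies on some cycle, so there are no bridges.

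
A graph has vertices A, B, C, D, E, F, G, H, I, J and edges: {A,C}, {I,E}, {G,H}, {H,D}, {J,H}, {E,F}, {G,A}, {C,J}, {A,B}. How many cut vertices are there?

Removing A increases the component count from 2 to 3, so A is a cut vertex.
Removing E increases the component count from 2 to 3, so E is a cut vertex.
Removing H increases the component count from 2 to 3, so H is a cut vertex.
By contrast removing G leaves 2 components; it is not a cut vertex. No other vertex is a cut vertex either.

3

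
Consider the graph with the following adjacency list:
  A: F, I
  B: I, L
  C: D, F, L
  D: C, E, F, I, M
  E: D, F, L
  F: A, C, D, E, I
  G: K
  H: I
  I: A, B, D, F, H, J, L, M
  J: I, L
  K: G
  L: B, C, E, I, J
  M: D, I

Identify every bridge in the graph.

The edges on the cycle I-J-L-I are not bridges since each lies on that cycle.
But removing H-I disconnects H from I; removing G-K disconnects G from K — these are bridges.

G-K, H-I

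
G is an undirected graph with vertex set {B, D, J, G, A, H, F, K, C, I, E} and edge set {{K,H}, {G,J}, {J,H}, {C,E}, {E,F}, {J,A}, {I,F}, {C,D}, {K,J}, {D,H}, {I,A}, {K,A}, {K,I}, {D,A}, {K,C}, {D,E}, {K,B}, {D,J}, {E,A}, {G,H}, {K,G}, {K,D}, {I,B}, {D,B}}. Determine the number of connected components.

Starting from A we can reach A, B, C, D, E, F, G, H, I, J, K. That is one component of size 11.
Total: 1 component.

1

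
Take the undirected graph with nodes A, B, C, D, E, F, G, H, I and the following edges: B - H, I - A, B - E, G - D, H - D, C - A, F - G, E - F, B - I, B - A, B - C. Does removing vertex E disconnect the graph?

No

Deleting E leaves 1 component (was 1) (its neighbors B, F remain connected to each other), so E is not a cut vertex.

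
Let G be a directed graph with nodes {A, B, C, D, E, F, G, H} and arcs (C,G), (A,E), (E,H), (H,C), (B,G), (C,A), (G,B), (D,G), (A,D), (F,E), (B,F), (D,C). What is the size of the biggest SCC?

8

{A, B, C, D, E, F, G, H} are all mutually reachable — one SCC of size 8.
The largest has 8 vertices.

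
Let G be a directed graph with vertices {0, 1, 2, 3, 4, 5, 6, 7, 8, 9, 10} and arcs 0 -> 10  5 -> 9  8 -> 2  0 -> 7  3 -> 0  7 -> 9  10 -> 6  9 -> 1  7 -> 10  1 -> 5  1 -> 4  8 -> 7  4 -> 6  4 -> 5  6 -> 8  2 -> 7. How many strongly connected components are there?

{1, 2, 4, 5, 6, 7, 8, 9, 10} are all mutually reachable — one SCC of size 9.
{3} is an SCC by itself.
{0} is an SCC by itself.
That gives 3 strongly connected components.

3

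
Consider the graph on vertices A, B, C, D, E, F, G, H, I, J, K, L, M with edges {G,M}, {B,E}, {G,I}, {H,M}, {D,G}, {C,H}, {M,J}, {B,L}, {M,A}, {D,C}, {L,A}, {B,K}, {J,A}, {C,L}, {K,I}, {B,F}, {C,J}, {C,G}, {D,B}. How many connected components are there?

Starting from A we can reach A, B, C, D, E, F, G, H, I, J, K, L, M. That is one component of size 13.
Total: 1 component.

1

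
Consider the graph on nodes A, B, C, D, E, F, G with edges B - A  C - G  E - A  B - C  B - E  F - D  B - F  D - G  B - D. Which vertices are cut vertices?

B

Removing B increases the component count from 1 to 2, so B is a cut vertex.
By contrast removing C leaves 1 component; it is not a cut vertex. No other vertex is a cut vertex either.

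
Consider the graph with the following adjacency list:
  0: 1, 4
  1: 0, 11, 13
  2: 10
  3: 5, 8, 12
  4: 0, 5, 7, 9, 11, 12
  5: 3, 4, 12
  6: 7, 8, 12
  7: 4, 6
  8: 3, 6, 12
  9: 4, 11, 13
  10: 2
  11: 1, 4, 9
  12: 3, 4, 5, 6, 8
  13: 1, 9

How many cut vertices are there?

Removing 4 increases the component count from 2 to 3, so 4 is a cut vertex.
By contrast removing 9 leaves 2 components; it is not a cut vertex. No other vertex is a cut vertex either.

1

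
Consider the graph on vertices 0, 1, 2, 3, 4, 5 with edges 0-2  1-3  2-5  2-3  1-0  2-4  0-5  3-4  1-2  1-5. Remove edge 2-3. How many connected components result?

2 and 3 are still connected via 2-1-3, so the component count stays at 1.

1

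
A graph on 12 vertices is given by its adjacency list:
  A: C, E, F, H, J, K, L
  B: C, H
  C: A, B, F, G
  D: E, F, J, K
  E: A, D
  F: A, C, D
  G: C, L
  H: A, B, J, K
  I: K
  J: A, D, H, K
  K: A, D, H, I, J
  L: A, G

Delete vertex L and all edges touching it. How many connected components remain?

With L gone, the remaining components are: {A, B, C, D, E, F, G, H, I, J, K}.
That is 1 component.

1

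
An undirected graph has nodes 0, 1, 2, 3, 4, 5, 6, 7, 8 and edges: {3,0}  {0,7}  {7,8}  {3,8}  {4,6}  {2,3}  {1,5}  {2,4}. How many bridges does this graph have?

The edges on the cycle 3-0-7-8-3 are not bridges since each lies on that cycle.
But removing 5 - 1 disconnects 5 from 1; removing 6 - 4 disconnects 6 from 4; removing 2 - 3 disconnects 2 from 3; removing 2 - 4 disconnects 2 from 4 — these are bridges.
That makes 4 bridges.

4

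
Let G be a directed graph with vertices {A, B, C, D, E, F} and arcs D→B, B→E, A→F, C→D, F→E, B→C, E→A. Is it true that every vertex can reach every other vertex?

There is no directed path from A to B, so the graph is not strongly connected.

No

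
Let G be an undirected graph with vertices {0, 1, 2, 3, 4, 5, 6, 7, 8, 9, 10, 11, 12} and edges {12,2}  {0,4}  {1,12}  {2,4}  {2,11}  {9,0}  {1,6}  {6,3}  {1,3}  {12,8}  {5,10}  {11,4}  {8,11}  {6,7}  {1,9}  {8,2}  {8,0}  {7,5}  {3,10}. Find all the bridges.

The edges on the cycle 12-8-11-2-12 are not bridges since each lies on that cycle.
Every edge lies on some cycle, so there are no bridges.

none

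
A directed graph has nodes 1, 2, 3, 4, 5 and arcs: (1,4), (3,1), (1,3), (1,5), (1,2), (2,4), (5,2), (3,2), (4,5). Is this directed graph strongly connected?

No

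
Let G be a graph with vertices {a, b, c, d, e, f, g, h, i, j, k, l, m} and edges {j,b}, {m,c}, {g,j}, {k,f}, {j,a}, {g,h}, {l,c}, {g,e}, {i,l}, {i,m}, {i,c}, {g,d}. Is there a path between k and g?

No

The component containing k is {f, k}, and g is not in it.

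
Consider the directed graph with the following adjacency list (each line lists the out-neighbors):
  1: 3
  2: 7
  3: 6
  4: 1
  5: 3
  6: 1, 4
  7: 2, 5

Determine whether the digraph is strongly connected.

No

There is no directed path from 5 to 2, so the graph is not strongly connected.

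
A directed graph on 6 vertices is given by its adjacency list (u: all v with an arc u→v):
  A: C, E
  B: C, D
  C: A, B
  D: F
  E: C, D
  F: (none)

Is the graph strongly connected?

No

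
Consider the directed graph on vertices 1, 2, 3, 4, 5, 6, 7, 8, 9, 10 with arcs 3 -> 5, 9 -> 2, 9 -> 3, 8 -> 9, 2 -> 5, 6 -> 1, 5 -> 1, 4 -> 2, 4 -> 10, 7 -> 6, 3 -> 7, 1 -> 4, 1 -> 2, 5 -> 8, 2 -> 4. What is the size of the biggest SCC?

{1, 2, 3, 4, 5, 6, 7, 8, 9} are all mutually reachable — one SCC of size 9.
{10} is an SCC by itself.
The largest has 9 vertices.

9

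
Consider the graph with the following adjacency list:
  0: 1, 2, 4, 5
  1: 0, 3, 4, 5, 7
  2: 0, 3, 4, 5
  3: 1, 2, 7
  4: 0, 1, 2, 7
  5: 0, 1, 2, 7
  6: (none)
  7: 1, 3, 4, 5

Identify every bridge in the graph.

The edges on the cycle 0-1-7-3-2-5-0 are not bridges since each lies on that cycle.
Every edge lies on some cycle, so there are no bridges.

none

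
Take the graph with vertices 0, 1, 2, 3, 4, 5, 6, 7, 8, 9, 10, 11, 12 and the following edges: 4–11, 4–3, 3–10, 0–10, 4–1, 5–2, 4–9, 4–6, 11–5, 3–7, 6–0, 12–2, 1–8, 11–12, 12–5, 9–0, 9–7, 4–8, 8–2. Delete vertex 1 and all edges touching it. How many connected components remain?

1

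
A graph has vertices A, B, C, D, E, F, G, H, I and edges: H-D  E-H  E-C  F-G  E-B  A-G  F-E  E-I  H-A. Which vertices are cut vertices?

Removing E increases the component count from 1 to 4, so E is a cut vertex.
Removing H increases the component count from 1 to 2, so H is a cut vertex.
By contrast removing I leaves 1 component; it is not a cut vertex. No other vertex is a cut vertex either.

E, H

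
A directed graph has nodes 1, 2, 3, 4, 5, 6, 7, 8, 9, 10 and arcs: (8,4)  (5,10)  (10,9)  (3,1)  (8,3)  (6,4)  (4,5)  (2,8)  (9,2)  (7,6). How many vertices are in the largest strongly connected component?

6

{2, 4, 5, 8, 9, 10} are all mutually reachable — one SCC of size 6.
{7} is an SCC by itself.
{1} is an SCC by itself.
{6} is an SCC by itself.
{3} is an SCC by itself.
The largest has 6 vertices.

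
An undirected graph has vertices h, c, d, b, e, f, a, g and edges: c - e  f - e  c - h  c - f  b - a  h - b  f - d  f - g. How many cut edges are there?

The edges on the cycle c-f-e-c are not bridges since each lies on that cycle.
But removing f - g disconnects f from g; removing c - h disconnects c from h; removing b - a disconnects b from a; removing h - b disconnects h from b — these are bridges.
In total 5 edges are bridges.

5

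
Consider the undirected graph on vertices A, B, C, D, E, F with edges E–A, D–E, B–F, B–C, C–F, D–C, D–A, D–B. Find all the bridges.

none

The edges on the cycle D-E-A-D are not bridges since each lies on that cycle.
Every edge lies on some cycle, so there are no bridges.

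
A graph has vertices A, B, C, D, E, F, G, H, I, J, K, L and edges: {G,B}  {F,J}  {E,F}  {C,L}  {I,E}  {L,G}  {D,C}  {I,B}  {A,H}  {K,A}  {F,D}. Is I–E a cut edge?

No

After removing I–E, the path I-B-G-L-C-D-F-E still connects them, so the edge is not a bridge.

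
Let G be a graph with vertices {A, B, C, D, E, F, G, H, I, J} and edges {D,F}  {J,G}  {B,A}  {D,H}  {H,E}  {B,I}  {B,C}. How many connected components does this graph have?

Starting from G we can reach G, J. That is one component of size 2.
Starting from D we can reach D, E, F, H. That is one component of size 4.
Starting from A we can reach A, B, C, I. That is one component of size 4.
Total: 3 components.

3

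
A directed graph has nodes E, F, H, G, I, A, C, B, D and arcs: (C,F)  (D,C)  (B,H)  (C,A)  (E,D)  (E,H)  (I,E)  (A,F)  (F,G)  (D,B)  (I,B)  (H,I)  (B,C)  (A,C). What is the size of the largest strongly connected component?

{B, D, E, H, I} are all mutually reachable — one SCC of size 5.
{A, C} are all mutually reachable — one SCC of size 2.
{G} is an SCC by itself.
{F} is an SCC by itself.
The largest has 5 vertices.

5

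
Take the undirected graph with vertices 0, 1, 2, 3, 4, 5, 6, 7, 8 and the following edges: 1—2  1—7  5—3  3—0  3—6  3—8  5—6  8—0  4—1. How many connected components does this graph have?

Starting from 1 we can reach 1, 2, 4, 7. That is one component of size 4.
Starting from 0 we can reach 0, 3, 5, 6, 8. That is one component of size 5.
Total: 2 components.

2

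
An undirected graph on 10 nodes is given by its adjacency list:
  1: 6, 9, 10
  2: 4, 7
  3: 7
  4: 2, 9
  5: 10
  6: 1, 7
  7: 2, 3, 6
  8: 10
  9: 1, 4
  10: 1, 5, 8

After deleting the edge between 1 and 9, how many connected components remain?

1

1 and 9 are still connected via 1-6-7-2-4-9, so the component count stays at 1.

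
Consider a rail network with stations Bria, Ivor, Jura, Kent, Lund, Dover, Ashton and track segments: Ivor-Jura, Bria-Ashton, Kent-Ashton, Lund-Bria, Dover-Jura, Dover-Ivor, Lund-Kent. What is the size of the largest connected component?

4

Starting from Ivor we can reach Ivor, Jura, Dover. That is one component of size 3.
Starting from Bria we can reach Bria, Kent, Lund, Ashton. That is one component of size 4.
The largest has 4 vertices.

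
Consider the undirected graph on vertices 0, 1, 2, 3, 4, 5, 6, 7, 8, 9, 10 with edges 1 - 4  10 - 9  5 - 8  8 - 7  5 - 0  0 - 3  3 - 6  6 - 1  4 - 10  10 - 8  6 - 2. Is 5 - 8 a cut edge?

No

After removing 5 - 8, the path 5-0-3-6-1-4-10-8 still connects them, so the edge is not a bridge.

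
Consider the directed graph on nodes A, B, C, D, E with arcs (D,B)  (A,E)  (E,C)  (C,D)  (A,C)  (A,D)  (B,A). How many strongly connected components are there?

1

{A, B, C, D, E} are all mutually reachable — one SCC of size 5.
That gives 1 strongly connected component.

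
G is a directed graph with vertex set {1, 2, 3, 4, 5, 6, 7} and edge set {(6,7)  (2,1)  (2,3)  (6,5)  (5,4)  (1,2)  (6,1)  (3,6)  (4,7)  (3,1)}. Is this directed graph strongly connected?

No

There is no directed path from 4 to 1, so the graph is not strongly connected.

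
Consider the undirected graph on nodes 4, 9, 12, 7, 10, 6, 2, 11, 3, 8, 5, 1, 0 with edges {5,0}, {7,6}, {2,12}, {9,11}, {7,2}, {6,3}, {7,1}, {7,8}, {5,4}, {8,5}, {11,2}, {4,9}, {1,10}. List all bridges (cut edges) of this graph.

0-5, 1-10, 1-7, 12-2, 3-6, 6-7

The edges on the cycle 7-8-5-4-9-11-2-7 are not bridges since each lies on that cycle.
But removing 7–1 disconnects 7 from 1; removing 12–2 disconnects 12 from 2; removing 1–10 disconnects 1 from 10; removing 6–3 disconnects 6 from 3 — these are bridges.
In total 6 edges are bridges.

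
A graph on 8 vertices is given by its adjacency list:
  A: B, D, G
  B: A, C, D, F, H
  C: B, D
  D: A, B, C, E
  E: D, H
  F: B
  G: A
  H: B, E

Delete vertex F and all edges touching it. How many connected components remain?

1

With F gone, the remaining components are: {A, B, C, D, E, G, H}.
That is 1 component.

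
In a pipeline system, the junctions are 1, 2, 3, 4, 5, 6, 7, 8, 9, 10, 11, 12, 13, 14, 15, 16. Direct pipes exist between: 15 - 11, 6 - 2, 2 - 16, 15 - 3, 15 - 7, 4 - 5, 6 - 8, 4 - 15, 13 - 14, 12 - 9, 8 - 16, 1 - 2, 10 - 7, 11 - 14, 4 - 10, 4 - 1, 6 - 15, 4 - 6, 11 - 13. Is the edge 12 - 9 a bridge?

Removing 12 - 9 leaves no path between 12 and 9: the component count goes from 2 to 3. So it is a bridge.

Yes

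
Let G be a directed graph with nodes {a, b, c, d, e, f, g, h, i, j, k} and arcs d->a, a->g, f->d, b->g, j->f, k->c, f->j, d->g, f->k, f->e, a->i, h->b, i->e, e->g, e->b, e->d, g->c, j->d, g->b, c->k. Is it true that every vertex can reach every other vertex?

No

There is no directed path from d to j, so the graph is not strongly connected.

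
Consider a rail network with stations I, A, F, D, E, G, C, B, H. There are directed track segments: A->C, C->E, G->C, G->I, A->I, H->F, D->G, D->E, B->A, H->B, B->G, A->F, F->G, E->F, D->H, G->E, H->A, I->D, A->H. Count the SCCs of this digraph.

{A, B, C, D, E, F, G, H, I} are all mutually reachable — one SCC of size 9.
That gives 1 strongly connected component.

1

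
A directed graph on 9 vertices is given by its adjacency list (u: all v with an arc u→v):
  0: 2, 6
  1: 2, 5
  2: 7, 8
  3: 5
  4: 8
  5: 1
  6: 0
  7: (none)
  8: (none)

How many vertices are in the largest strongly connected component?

{1, 5} are all mutually reachable — one SCC of size 2.
{0, 6} are all mutually reachable — one SCC of size 2.
{2} is an SCC by itself.
{3} is an SCC by itself.
{7} is an SCC by itself.
(and 2 more singleton SCCs)
The largest has 2 vertices.

2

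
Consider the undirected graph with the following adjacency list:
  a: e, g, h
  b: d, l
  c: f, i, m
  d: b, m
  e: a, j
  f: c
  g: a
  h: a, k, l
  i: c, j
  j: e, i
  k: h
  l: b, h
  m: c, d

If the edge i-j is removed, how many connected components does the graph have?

1

i and j are still connected via i-c-m-d-b-l-h-a-e-j, so the component count stays at 1.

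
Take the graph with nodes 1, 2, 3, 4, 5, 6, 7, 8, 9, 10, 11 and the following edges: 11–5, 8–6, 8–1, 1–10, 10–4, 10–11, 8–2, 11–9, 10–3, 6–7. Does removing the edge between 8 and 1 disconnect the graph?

Removing 8–1 leaves no path between 8 and 1: the component count goes from 1 to 2. So it is a bridge.

Yes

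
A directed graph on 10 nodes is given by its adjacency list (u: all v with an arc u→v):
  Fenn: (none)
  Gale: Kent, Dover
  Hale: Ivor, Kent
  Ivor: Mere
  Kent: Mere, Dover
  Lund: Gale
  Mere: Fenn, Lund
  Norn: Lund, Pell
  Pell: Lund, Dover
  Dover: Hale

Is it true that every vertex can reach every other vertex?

There is no directed path from Gale to Norn, so the graph is not strongly connected.

No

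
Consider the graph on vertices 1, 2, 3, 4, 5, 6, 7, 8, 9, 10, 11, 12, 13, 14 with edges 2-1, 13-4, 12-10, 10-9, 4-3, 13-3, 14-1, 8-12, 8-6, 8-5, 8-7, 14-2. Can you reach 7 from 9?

Yes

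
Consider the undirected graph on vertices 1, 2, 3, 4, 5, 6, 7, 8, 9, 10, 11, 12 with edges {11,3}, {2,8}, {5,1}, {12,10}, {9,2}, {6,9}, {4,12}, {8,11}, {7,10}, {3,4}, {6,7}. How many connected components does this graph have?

Starting from 1 we can reach 1, 5. That is one component of size 2.
Starting from 2 we can reach 2, 3, 4, 6, 7, 8, 9, 10, 11, 12. That is one component of size 10.
Total: 2 components.

2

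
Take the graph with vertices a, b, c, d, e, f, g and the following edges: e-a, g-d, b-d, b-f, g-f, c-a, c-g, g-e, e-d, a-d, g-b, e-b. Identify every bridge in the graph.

The edges on the cycle e-b-d-e are not bridges since each lies on that cycle.
Every edge lies on some cycle, so there are no bridges.

none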